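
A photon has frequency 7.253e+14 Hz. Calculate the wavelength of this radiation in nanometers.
413.34 nm

Using the wave equation: c = fλ

Solving for wavelength:
λ = c/f = (3×10⁸ m/s) / (7.253e+14 Hz)
λ = 413.34 nm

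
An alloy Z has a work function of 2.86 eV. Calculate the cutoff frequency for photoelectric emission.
6.9154e+14 Hz

The threshold frequency is when the photon energy equals the work function:
hf₀ = φ

Solving for f₀:
f₀ = φ/h = (2.86 eV × 1.602×10⁻¹⁹ J/eV) / (6.626×10⁻³⁴ J·s)
f₀ = 6.9154e+14 Hz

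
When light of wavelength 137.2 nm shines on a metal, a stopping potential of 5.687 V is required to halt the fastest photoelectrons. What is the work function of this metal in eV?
3.35 eV

The stopping potential gives the maximum kinetic energy: KE_max = eV_s = 5.687 eV

From Einstein's photoelectric equation: KE_max = hc/λ - φ
Rearranging: φ = hc/λ - KE_max

Calculate photon energy:
E_photon = hc/λ = (6.626×10⁻³⁴ J·s)(3×10⁸ m/s) / (137.2×10⁻⁹ m) = 9.0367 eV

Therefore:
φ = 9.0367 - 5.687 = 3.35 eV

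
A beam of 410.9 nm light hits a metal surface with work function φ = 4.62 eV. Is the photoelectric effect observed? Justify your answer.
No

For photoemission, the photon energy must exceed the work function.

Photon energy: E = hc/λ = 3.0174 eV
Work function: φ = 4.62 eV

Since E_photon (3.0174 eV) < φ (4.62 eV), photoemission will NOT occur.
The threshold wavelength is λ₀ = hc/φ = 268.4 nm.
Since 410.9 nm > 268.4 nm, the photons lack sufficient energy.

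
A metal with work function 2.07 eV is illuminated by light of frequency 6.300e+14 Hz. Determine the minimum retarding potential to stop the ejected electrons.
0.5355 V

The stopping potential V_s satisfies: eV_s = KE_max

First, find KE_max using Einstein's equation:
E_photon = hf = (6.626×10⁻³⁴ J·s)(6.300e+14 Hz) = 2.6055 eV
KE_max = E_photon - φ = 2.6055 - 2.07 = 0.5355 eV

Since eV_s = KE_max:
V_s = KE_max/e = 0.5355 V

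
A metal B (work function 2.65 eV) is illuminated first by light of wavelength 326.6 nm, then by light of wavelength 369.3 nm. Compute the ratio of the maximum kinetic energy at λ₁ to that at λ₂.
1.6206

Using Einstein's equation: KE_max = hc/λ - φ

For λ₁ = 326.6 nm:
E₁ = hc/λ₁ = 3.7962 eV
KE₁ = E₁ - φ = 3.7962 - 2.65 = 1.1462 eV

For λ₂ = 369.3 nm:
E₂ = hc/λ₂ = 3.3573 eV
KE₂ = E₂ - φ = 3.3573 - 2.65 = 0.7073 eV

Ratio: KE₁/KE₂ = 1.1462/0.7073 = 1.6206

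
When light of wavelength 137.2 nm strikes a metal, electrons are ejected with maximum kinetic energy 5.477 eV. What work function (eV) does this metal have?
3.56 eV

From Einstein's photoelectric equation: KE_max = hf - φ = hc/λ - φ

Rearranging for φ:
φ = hc/λ - KE_max

Calculate photon energy:
E_photon = hc/λ = 9.0367 eV

Therefore:
φ = 9.0367 - 5.477 = 3.56 eV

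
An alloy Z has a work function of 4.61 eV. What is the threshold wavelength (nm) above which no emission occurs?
268.95 nm

The threshold wavelength is when the photon energy equals the work function:
hc/λ₀ = φ

Solving for λ₀:
λ₀ = hc/φ = (6.626×10⁻³⁴ J·s)(3×10⁸ m/s) / (4.61 eV × 1.602×10⁻¹⁹ J/eV)
λ₀ = 268.95 nm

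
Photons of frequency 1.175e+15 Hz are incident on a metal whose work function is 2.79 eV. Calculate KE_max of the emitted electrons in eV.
2.0694 eV

Using Einstein's photoelectric equation: KE_max = hf - φ

First, calculate the photon energy:
E_photon = hf = (6.626×10⁻³⁴ J·s)(1.175e+15 Hz)
E_photon = 4.8594 eV

Then, the maximum kinetic energy:
KE_max = E_photon - φ = 4.8594 eV - 2.79 eV = 2.0694 eV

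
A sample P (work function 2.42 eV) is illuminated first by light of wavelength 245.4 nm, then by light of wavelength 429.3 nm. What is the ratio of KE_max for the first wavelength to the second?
5.6240

Using Einstein's equation: KE_max = hc/λ - φ

For λ₁ = 245.4 nm:
E₁ = hc/λ₁ = 5.0523 eV
KE₁ = E₁ - φ = 5.0523 - 2.42 = 2.6323 eV

For λ₂ = 429.3 nm:
E₂ = hc/λ₂ = 2.8881 eV
KE₂ = E₂ - φ = 2.8881 - 2.42 = 0.4681 eV

Ratio: KE₁/KE₂ = 2.6323/0.4681 = 5.6240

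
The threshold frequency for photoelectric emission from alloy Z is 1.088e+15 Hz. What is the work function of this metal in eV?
4.50 eV

At the threshold frequency, photon energy equals work function:
φ = hf₀

Calculating:
φ = (6.626×10⁻³⁴ J·s)(1.088e+15 Hz)
φ = 4.50 eV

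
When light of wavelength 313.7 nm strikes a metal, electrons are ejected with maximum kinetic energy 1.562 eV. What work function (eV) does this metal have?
2.39 eV

From Einstein's photoelectric equation: KE_max = hf - φ = hc/λ - φ

Rearranging for φ:
φ = hc/λ - KE_max

Calculate photon energy:
E_photon = hc/λ = 3.9523 eV

Therefore:
φ = 3.9523 - 1.562 = 2.39 eV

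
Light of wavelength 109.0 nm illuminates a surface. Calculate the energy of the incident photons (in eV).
11.3747 eV

Using E = hf = hc/λ:

E = hc/λ = (6.626×10⁻³⁴ J·s)(3×10⁸ m/s) / (109.0×10⁻⁹ m)
E = 11.3747 eV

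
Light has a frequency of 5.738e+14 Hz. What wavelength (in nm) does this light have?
522.47 nm

Using the wave equation: c = fλ

Solving for wavelength:
λ = c/f = (3×10⁸ m/s) / (5.738e+14 Hz)
λ = 522.47 nm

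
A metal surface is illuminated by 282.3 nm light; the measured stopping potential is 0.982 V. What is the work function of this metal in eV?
3.41 eV

The stopping potential gives the maximum kinetic energy: KE_max = eV_s = 0.982 eV

From Einstein's photoelectric equation: KE_max = hc/λ - φ
Rearranging: φ = hc/λ - KE_max

Calculate photon energy:
E_photon = hc/λ = (6.626×10⁻³⁴ J·s)(3×10⁸ m/s) / (282.3×10⁻⁹ m) = 4.3919 eV

Therefore:
φ = 4.3919 - 0.982 = 3.41 eV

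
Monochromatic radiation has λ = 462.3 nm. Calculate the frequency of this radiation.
6.4848e+14 Hz

Using the wave equation: c = fλ

Solving for frequency:
f = c/λ = (3×10⁸ m/s) / (462.3×10⁻⁹ m)
f = 6.4848e+14 Hz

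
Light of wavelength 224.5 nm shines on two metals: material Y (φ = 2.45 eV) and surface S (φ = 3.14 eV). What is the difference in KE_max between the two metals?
0.6900 eV

Using KE_max = hc/λ - φ for each metal:

Photon energy: E = hc/λ = 5.5227 eV

For material Y (φ₁ = 2.45 eV):
KE₁ = E - φ₁ = 5.5227 - 2.45 = 3.0727 eV

For surface S (φ₂ = 3.14 eV):
KE₂ = E - φ₂ = 5.5227 - 3.14 = 2.3827 eV

Difference:
ΔKE = KE₁ - KE₂ = 3.0727 - 2.3827 = 0.6900 eV

Note: The difference equals the difference in work functions: 3.14 - 2.45 = 0.69 eV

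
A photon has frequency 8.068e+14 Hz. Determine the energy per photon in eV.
3.3367 eV

Using E = hf:

E = hf = (6.626×10⁻³⁴ J·s)(8.068e+14 Hz)
E = 3.3367 eV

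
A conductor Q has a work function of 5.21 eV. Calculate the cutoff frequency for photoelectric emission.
1.2598e+15 Hz

The threshold frequency is when the photon energy equals the work function:
hf₀ = φ

Solving for f₀:
f₀ = φ/h = (5.21 eV × 1.602×10⁻¹⁹ J/eV) / (6.626×10⁻³⁴ J·s)
f₀ = 1.2598e+15 Hz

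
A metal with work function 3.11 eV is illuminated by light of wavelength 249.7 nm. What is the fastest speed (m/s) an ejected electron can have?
8.0786e+05 m/s

First, find the maximum kinetic energy:
E_photon = hc/λ = 4.9653 eV
KE_max = E_photon - φ = 4.9653 - 3.11 = 1.8553 eV

Convert to Joules: KE_max = 1.8553 × 1.602×10⁻¹⁹ J = 2.9726e-19 J

Then use KE = ½mv² to find velocity:
v = √(2·KE/m) = √(2 × 2.9726e-19 J / 9.109e-31 kg)
v = 8.0786e+05 m/s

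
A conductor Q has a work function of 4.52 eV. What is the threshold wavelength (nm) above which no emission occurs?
274.30 nm

The threshold wavelength is when the photon energy equals the work function:
hc/λ₀ = φ

Solving for λ₀:
λ₀ = hc/φ = (6.626×10⁻³⁴ J·s)(3×10⁸ m/s) / (4.52 eV × 1.602×10⁻¹⁹ J/eV)
λ₀ = 274.30 nm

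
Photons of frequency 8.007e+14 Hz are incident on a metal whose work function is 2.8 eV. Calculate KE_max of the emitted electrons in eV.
0.5114 eV

Using Einstein's photoelectric equation: KE_max = hf - φ

First, calculate the photon energy:
E_photon = hf = (6.626×10⁻³⁴ J·s)(8.007e+14 Hz)
E_photon = 3.3114 eV

Then, the maximum kinetic energy:
KE_max = E_photon - φ = 3.3114 eV - 2.8 eV = 0.5114 eV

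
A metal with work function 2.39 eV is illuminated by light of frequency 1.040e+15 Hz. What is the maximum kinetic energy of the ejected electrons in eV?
1.9111 eV

Using Einstein's photoelectric equation: KE_max = hf - φ

First, calculate the photon energy:
E_photon = hf = (6.626×10⁻³⁴ J·s)(1.040e+15 Hz)
E_photon = 4.3011 eV

Then, the maximum kinetic energy:
KE_max = E_photon - φ = 4.3011 eV - 2.39 eV = 1.9111 eV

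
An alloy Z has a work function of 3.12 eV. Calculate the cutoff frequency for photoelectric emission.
7.5441e+14 Hz

The threshold frequency is when the photon energy equals the work function:
hf₀ = φ

Solving for f₀:
f₀ = φ/h = (3.12 eV × 1.602×10⁻¹⁹ J/eV) / (6.626×10⁻³⁴ J·s)
f₀ = 7.5441e+14 Hz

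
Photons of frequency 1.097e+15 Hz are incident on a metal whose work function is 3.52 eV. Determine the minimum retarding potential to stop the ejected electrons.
1.0168 V

The stopping potential V_s satisfies: eV_s = KE_max

First, find KE_max using Einstein's equation:
E_photon = hf = (6.626×10⁻³⁴ J·s)(1.097e+15 Hz) = 4.5368 eV
KE_max = E_photon - φ = 4.5368 - 3.52 = 1.0168 eV

Since eV_s = KE_max:
V_s = KE_max/e = 1.0168 V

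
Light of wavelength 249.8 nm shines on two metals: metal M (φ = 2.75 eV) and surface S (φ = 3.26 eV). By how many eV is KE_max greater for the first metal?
0.5100 eV

Using KE_max = hc/λ - φ for each metal:

Photon energy: E = hc/λ = 4.9633 eV

For metal M (φ₁ = 2.75 eV):
KE₁ = E - φ₁ = 4.9633 - 2.75 = 2.2133 eV

For surface S (φ₂ = 3.26 eV):
KE₂ = E - φ₂ = 4.9633 - 3.26 = 1.7033 eV

Difference:
ΔKE = KE₁ - KE₂ = 2.2133 - 1.7033 = 0.5100 eV

Note: The difference equals the difference in work functions: 3.26 - 2.75 = 0.51 eV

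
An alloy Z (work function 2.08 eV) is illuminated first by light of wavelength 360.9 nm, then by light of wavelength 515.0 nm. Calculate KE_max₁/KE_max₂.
4.1392

Using Einstein's equation: KE_max = hc/λ - φ

For λ₁ = 360.9 nm:
E₁ = hc/λ₁ = 3.4354 eV
KE₁ = E₁ - φ = 3.4354 - 2.08 = 1.3554 eV

For λ₂ = 515.0 nm:
E₂ = hc/λ₂ = 2.4075 eV
KE₂ = E₂ - φ = 2.4075 - 2.08 = 0.3275 eV

Ratio: KE₁/KE₂ = 1.3554/0.3275 = 4.1392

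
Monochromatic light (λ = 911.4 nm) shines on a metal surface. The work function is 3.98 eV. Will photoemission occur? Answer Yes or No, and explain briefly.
No

For photoemission, the photon energy must exceed the work function.

Photon energy: E = hc/λ = 1.3604 eV
Work function: φ = 3.98 eV

Since E_photon (1.3604 eV) < φ (3.98 eV), photoemission will NOT occur.
The threshold wavelength is λ₀ = hc/φ = 311.5 nm.
Since 911.4 nm > 311.5 nm, the photons lack sufficient energy.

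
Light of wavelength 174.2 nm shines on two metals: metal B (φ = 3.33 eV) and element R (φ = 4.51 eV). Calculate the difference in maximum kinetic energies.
1.1800 eV

Using KE_max = hc/λ - φ for each metal:

Photon energy: E = hc/λ = 7.1173 eV

For metal B (φ₁ = 3.33 eV):
KE₁ = E - φ₁ = 7.1173 - 3.33 = 3.7873 eV

For element R (φ₂ = 4.51 eV):
KE₂ = E - φ₂ = 7.1173 - 4.51 = 2.6073 eV

Difference:
ΔKE = KE₁ - KE₂ = 3.7873 - 2.6073 = 1.1800 eV

Note: The difference equals the difference in work functions: 4.51 - 3.33 = 1.18 eV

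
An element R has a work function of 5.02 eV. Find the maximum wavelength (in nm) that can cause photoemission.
246.98 nm

The threshold wavelength is when the photon energy equals the work function:
hc/λ₀ = φ

Solving for λ₀:
λ₀ = hc/φ = (6.626×10⁻³⁴ J·s)(3×10⁸ m/s) / (5.02 eV × 1.602×10⁻¹⁹ J/eV)
λ₀ = 246.98 nm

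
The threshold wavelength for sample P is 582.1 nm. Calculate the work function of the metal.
2.13 eV

At the threshold wavelength, photon energy equals work function:
φ = hc/λ₀

Calculating:
φ = (6.626×10⁻³⁴ J·s)(3×10⁸ m/s) / (582.1×10⁻⁹ m)
φ = 2.13 eV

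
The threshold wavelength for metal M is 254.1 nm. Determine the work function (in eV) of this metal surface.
4.88 eV

At the threshold wavelength, photon energy equals work function:
φ = hc/λ₀

Calculating:
φ = (6.626×10⁻³⁴ J·s)(3×10⁸ m/s) / (254.1×10⁻⁹ m)
φ = 4.88 eV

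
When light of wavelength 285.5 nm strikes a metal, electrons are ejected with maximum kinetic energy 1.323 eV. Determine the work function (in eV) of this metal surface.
3.02 eV

From Einstein's photoelectric equation: KE_max = hf - φ = hc/λ - φ

Rearranging for φ:
φ = hc/λ - KE_max

Calculate photon energy:
E_photon = hc/λ = 4.3427 eV

Therefore:
φ = 4.3427 - 1.323 = 3.02 eV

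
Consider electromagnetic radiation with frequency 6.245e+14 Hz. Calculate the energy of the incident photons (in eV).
2.5827 eV

Using E = hf:

E = hf = (6.626×10⁻³⁴ J·s)(6.245e+14 Hz)
E = 2.5827 eV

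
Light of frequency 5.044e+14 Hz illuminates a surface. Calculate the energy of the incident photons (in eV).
2.0860 eV

Using E = hf:

E = hf = (6.626×10⁻³⁴ J·s)(5.044e+14 Hz)
E = 2.0860 eV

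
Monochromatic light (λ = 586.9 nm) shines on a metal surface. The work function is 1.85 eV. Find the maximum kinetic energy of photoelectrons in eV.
0.2625 eV

Using Einstein's photoelectric equation: KE_max = hf - φ = hc/λ - φ

First, calculate the photon energy:
E_photon = hc/λ = (6.626×10⁻³⁴ J·s)(3×10⁸ m/s) / (586.9×10⁻⁹ m)
E_photon = 2.1125 eV

Then, the maximum kinetic energy:
KE_max = E_photon - φ = 2.1125 eV - 1.85 eV = 0.2625 eV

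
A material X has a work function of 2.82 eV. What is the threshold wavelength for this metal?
439.66 nm

The threshold wavelength is when the photon energy equals the work function:
hc/λ₀ = φ

Solving for λ₀:
λ₀ = hc/φ = (6.626×10⁻³⁴ J·s)(3×10⁸ m/s) / (2.82 eV × 1.602×10⁻¹⁹ J/eV)
λ₀ = 439.66 nm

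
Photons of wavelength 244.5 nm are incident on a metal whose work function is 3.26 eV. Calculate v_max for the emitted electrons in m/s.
7.9813e+05 m/s

First, find the maximum kinetic energy:
E_photon = hc/λ = 5.0709 eV
KE_max = E_photon - φ = 5.0709 - 3.26 = 1.8109 eV

Convert to Joules: KE_max = 1.8109 × 1.602×10⁻¹⁹ J = 2.9014e-19 J

Then use KE = ½mv² to find velocity:
v = √(2·KE/m) = √(2 × 2.9014e-19 J / 9.109e-31 kg)
v = 7.9813e+05 m/s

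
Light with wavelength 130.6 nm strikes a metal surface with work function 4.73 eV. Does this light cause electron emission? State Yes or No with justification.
Yes

For photoemission, the photon energy must exceed the work function.

Photon energy: E = hc/λ = 9.4934 eV
Work function: φ = 4.73 eV

Since E_photon (9.4934 eV) > φ (4.73 eV), photoemission WILL occur.
The threshold wavelength is λ₀ = hc/φ = 262.1 nm.
Since 130.6 nm < 262.1 nm, the light has sufficient energy.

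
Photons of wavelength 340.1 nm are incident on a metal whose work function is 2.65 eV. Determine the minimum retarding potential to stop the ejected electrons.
0.9955 V

The stopping potential V_s satisfies: eV_s = KE_max

First, find KE_max using Einstein's equation:
E_photon = hc/λ = 3.6455 eV
KE_max = E_photon - φ = 3.6455 - 2.65 = 0.9955 eV

Since eV_s = KE_max:
V_s = KE_max/e = 0.9955 V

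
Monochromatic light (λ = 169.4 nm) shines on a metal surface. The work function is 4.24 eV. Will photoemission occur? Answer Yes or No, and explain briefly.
Yes

For photoemission, the photon energy must exceed the work function.

Photon energy: E = hc/λ = 7.3190 eV
Work function: φ = 4.24 eV

Since E_photon (7.3190 eV) > φ (4.24 eV), photoemission WILL occur.
The threshold wavelength is λ₀ = hc/φ = 292.4 nm.
Since 169.4 nm < 292.4 nm, the light has sufficient energy.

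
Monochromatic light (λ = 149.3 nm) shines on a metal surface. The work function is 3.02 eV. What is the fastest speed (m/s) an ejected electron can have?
1.3634e+06 m/s

First, find the maximum kinetic energy:
E_photon = hc/λ = 8.3044 eV
KE_max = E_photon - φ = 8.3044 - 3.02 = 5.2844 eV

Convert to Joules: KE_max = 5.2844 × 1.602×10⁻¹⁹ J = 8.4665e-19 J

Then use KE = ½mv² to find velocity:
v = √(2·KE/m) = √(2 × 8.4665e-19 J / 9.109e-31 kg)
v = 1.3634e+06 m/s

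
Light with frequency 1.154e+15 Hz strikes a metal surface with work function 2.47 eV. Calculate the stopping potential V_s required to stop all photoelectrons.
2.3026 V

The stopping potential V_s satisfies: eV_s = KE_max

First, find KE_max using Einstein's equation:
E_photon = hf = (6.626×10⁻³⁴ J·s)(1.154e+15 Hz) = 4.7726 eV
KE_max = E_photon - φ = 4.7726 - 2.47 = 2.3026 eV

Since eV_s = KE_max:
V_s = KE_max/e = 2.3026 V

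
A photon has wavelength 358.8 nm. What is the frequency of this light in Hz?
8.3554e+14 Hz

Using the wave equation: c = fλ

Solving for frequency:
f = c/λ = (3×10⁸ m/s) / (358.8×10⁻⁹ m)
f = 8.3554e+14 Hz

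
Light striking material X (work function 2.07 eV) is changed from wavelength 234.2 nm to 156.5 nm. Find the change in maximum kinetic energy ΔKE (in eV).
2.6284 eV

Using Einstein's equation: KE_max = hc/λ - φ

For λ₁ = 234.2 nm:
KE₁ = hc/λ₁ - φ = 5.2939 - 2.07 = 3.2239 eV

For λ₂ = 156.5 nm:
KE₂ = hc/λ₂ - φ = 7.9223 - 2.07 = 5.8523 eV

Change in KE:
ΔKE = KE₂ - KE₁ = 5.8523 - 3.2239 = 2.6284 eV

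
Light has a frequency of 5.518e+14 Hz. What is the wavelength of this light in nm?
543.30 nm

Using the wave equation: c = fλ

Solving for wavelength:
λ = c/f = (3×10⁸ m/s) / (5.518e+14 Hz)
λ = 543.30 nm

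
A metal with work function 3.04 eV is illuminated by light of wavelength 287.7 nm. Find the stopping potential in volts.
1.2695 V

The stopping potential V_s satisfies: eV_s = KE_max

First, find KE_max using Einstein's equation:
E_photon = hc/λ = 4.3095 eV
KE_max = E_photon - φ = 4.3095 - 3.04 = 1.2695 eV

Since eV_s = KE_max:
V_s = KE_max/e = 1.2695 V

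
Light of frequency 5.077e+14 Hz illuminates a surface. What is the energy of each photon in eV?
2.0997 eV

Using E = hf:

E = hf = (6.626×10⁻³⁴ J·s)(5.077e+14 Hz)
E = 2.0997 eV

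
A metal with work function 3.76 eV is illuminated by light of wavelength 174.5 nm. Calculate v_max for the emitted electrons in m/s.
1.0848e+06 m/s

First, find the maximum kinetic energy:
E_photon = hc/λ = 7.1051 eV
KE_max = E_photon - φ = 7.1051 - 3.76 = 3.3451 eV

Convert to Joules: KE_max = 3.3451 × 1.602×10⁻¹⁹ J = 5.3595e-19 J

Then use KE = ½mv² to find velocity:
v = √(2·KE/m) = √(2 × 5.3595e-19 J / 9.109e-31 kg)
v = 1.0848e+06 m/s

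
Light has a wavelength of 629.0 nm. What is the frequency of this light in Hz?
4.7662e+14 Hz

Using the wave equation: c = fλ

Solving for frequency:
f = c/λ = (3×10⁸ m/s) / (629.0×10⁻⁹ m)
f = 4.7662e+14 Hz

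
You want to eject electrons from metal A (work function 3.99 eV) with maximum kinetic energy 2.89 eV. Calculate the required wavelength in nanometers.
180.21 nm

From Einstein's equation: KE_max = hc/λ - φ

Rearranging for λ:
hc/λ = KE_max + φ
λ = hc/(KE_max + φ)

Required photon energy:
E_photon = KE_max + φ = 2.89 + 3.99 = 6.88 eV

Required wavelength:
λ = hc/E_photon = (6.626×10⁻³⁴)(3×10⁸) / (6.88 × 1.602×10⁻¹⁹)
λ = 180.21 nm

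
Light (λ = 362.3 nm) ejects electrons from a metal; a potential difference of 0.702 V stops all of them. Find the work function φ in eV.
2.72 eV

The stopping potential gives the maximum kinetic energy: KE_max = eV_s = 0.702 eV

From Einstein's photoelectric equation: KE_max = hc/λ - φ
Rearranging: φ = hc/λ - KE_max

Calculate photon energy:
E_photon = hc/λ = (6.626×10⁻³⁴ J·s)(3×10⁸ m/s) / (362.3×10⁻⁹ m) = 3.4221 eV

Therefore:
φ = 3.4221 - 0.702 = 2.72 eV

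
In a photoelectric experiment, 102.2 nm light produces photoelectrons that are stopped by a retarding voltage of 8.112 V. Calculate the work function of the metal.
4.02 eV

The stopping potential gives the maximum kinetic energy: KE_max = eV_s = 8.112 eV

From Einstein's photoelectric equation: KE_max = hc/λ - φ
Rearranging: φ = hc/λ - KE_max

Calculate photon energy:
E_photon = hc/λ = (6.626×10⁻³⁴ J·s)(3×10⁸ m/s) / (102.2×10⁻⁹ m) = 12.1315 eV

Therefore:
φ = 12.1315 - 8.112 = 4.02 eV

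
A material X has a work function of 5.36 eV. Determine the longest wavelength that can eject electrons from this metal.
231.31 nm

The threshold wavelength is when the photon energy equals the work function:
hc/λ₀ = φ

Solving for λ₀:
λ₀ = hc/φ = (6.626×10⁻³⁴ J·s)(3×10⁸ m/s) / (5.36 eV × 1.602×10⁻¹⁹ J/eV)
λ₀ = 231.31 nm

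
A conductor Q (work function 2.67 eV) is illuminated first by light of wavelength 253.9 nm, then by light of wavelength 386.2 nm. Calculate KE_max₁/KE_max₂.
4.0958

Using Einstein's equation: KE_max = hc/λ - φ

For λ₁ = 253.9 nm:
E₁ = hc/λ₁ = 4.8832 eV
KE₁ = E₁ - φ = 4.8832 - 2.67 = 2.2132 eV

For λ₂ = 386.2 nm:
E₂ = hc/λ₂ = 3.2104 eV
KE₂ = E₂ - φ = 3.2104 - 2.67 = 0.5404 eV

Ratio: KE₁/KE₂ = 2.2132/0.5404 = 4.0958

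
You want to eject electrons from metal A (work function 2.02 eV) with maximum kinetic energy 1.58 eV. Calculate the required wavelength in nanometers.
344.40 nm

From Einstein's equation: KE_max = hc/λ - φ

Rearranging for λ:
hc/λ = KE_max + φ
λ = hc/(KE_max + φ)

Required photon energy:
E_photon = KE_max + φ = 1.58 + 2.02 = 3.60 eV

Required wavelength:
λ = hc/E_photon = (6.626×10⁻³⁴)(3×10⁸) / (3.60 × 1.602×10⁻¹⁹)
λ = 344.40 nm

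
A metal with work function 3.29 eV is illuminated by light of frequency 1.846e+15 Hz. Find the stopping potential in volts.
4.3444 V

The stopping potential V_s satisfies: eV_s = KE_max

First, find KE_max using Einstein's equation:
E_photon = hf = (6.626×10⁻³⁴ J·s)(1.846e+15 Hz) = 7.6344 eV
KE_max = E_photon - φ = 7.6344 - 3.29 = 4.3444 eV

Since eV_s = KE_max:
V_s = KE_max/e = 4.3444 V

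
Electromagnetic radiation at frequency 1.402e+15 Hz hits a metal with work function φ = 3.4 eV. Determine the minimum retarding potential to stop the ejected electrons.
2.3982 V

The stopping potential V_s satisfies: eV_s = KE_max

First, find KE_max using Einstein's equation:
E_photon = hf = (6.626×10⁻³⁴ J·s)(1.402e+15 Hz) = 5.7982 eV
KE_max = E_photon - φ = 5.7982 - 3.4 = 2.3982 eV

Since eV_s = KE_max:
V_s = KE_max/e = 2.3982 V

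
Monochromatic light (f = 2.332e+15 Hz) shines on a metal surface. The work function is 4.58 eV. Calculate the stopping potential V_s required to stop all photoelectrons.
5.0644 V

The stopping potential V_s satisfies: eV_s = KE_max

First, find KE_max using Einstein's equation:
E_photon = hf = (6.626×10⁻³⁴ J·s)(2.332e+15 Hz) = 9.6444 eV
KE_max = E_photon - φ = 9.6444 - 4.58 = 5.0644 eV

Since eV_s = KE_max:
V_s = KE_max/e = 5.0644 V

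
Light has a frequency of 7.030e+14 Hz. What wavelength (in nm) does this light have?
426.45 nm

Using the wave equation: c = fλ

Solving for wavelength:
λ = c/f = (3×10⁸ m/s) / (7.030e+14 Hz)
λ = 426.45 nm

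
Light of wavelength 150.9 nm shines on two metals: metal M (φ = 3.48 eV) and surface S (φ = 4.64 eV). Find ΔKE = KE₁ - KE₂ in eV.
1.1600 eV

Using KE_max = hc/λ - φ for each metal:

Photon energy: E = hc/λ = 8.2163 eV

For metal M (φ₁ = 3.48 eV):
KE₁ = E - φ₁ = 8.2163 - 3.48 = 4.7363 eV

For surface S (φ₂ = 4.64 eV):
KE₂ = E - φ₂ = 8.2163 - 4.64 = 3.5763 eV

Difference:
ΔKE = KE₁ - KE₂ = 4.7363 - 3.5763 = 1.1600 eV

Note: The difference equals the difference in work functions: 4.64 - 3.48 = 1.16 eV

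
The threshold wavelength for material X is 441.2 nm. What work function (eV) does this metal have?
2.81 eV

At the threshold wavelength, photon energy equals work function:
φ = hc/λ₀

Calculating:
φ = (6.626×10⁻³⁴ J·s)(3×10⁸ m/s) / (441.2×10⁻⁹ m)
φ = 2.81 eV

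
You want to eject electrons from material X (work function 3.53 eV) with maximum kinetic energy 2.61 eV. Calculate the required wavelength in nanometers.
201.93 nm

From Einstein's equation: KE_max = hc/λ - φ

Rearranging for λ:
hc/λ = KE_max + φ
λ = hc/(KE_max + φ)

Required photon energy:
E_photon = KE_max + φ = 2.61 + 3.53 = 6.14 eV

Required wavelength:
λ = hc/E_photon = (6.626×10⁻³⁴)(3×10⁸) / (6.14 × 1.602×10⁻¹⁹)
λ = 201.93 nm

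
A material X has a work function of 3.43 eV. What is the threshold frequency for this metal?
8.2937e+14 Hz

The threshold frequency is when the photon energy equals the work function:
hf₀ = φ

Solving for f₀:
f₀ = φ/h = (3.43 eV × 1.602×10⁻¹⁹ J/eV) / (6.626×10⁻³⁴ J·s)
f₀ = 8.2937e+14 Hz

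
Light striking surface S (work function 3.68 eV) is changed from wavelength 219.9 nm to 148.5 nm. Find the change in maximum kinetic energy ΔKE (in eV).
2.7109 eV

Using Einstein's equation: KE_max = hc/λ - φ

For λ₁ = 219.9 nm:
KE₁ = hc/λ₁ - φ = 5.6382 - 3.68 = 1.9582 eV

For λ₂ = 148.5 nm:
KE₂ = hc/λ₂ - φ = 8.3491 - 3.68 = 4.6691 eV

Change in KE:
ΔKE = KE₂ - KE₁ = 4.6691 - 1.9582 = 2.7109 eV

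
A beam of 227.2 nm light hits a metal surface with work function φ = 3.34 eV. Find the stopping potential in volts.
2.1171 V

The stopping potential V_s satisfies: eV_s = KE_max

First, find KE_max using Einstein's equation:
E_photon = hc/λ = 5.4571 eV
KE_max = E_photon - φ = 5.4571 - 3.34 = 2.1171 eV

Since eV_s = KE_max:
V_s = KE_max/e = 2.1171 V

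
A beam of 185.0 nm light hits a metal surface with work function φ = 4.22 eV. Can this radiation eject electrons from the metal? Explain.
Yes

For photoemission, the photon energy must exceed the work function.

Photon energy: E = hc/λ = 6.7018 eV
Work function: φ = 4.22 eV

Since E_photon (6.7018 eV) > φ (4.22 eV), photoemission WILL occur.
The threshold wavelength is λ₀ = hc/φ = 293.8 nm.
Since 185.0 nm < 293.8 nm, the light has sufficient energy.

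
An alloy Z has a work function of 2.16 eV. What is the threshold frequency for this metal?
5.2229e+14 Hz

The threshold frequency is when the photon energy equals the work function:
hf₀ = φ

Solving for f₀:
f₀ = φ/h = (2.16 eV × 1.602×10⁻¹⁹ J/eV) / (6.626×10⁻³⁴ J·s)
f₀ = 5.2229e+14 Hz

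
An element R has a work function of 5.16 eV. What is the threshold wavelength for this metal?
240.28 nm

The threshold wavelength is when the photon energy equals the work function:
hc/λ₀ = φ

Solving for λ₀:
λ₀ = hc/φ = (6.626×10⁻³⁴ J·s)(3×10⁸ m/s) / (5.16 eV × 1.602×10⁻¹⁹ J/eV)
λ₀ = 240.28 nm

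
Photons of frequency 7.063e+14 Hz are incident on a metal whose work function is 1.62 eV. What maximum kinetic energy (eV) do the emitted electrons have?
1.3010 eV

Using Einstein's photoelectric equation: KE_max = hf - φ

First, calculate the photon energy:
E_photon = hf = (6.626×10⁻³⁴ J·s)(7.063e+14 Hz)
E_photon = 2.9210 eV

Then, the maximum kinetic energy:
KE_max = E_photon - φ = 2.9210 eV - 1.62 eV = 1.3010 eV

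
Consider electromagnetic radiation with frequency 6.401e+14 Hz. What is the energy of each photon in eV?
2.6472 eV

Using E = hf:

E = hf = (6.626×10⁻³⁴ J·s)(6.401e+14 Hz)
E = 2.6472 eV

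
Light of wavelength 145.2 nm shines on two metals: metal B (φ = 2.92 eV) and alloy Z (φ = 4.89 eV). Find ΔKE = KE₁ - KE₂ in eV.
1.9700 eV

Using KE_max = hc/λ - φ for each metal:

Photon energy: E = hc/λ = 8.5389 eV

For metal B (φ₁ = 2.92 eV):
KE₁ = E - φ₁ = 8.5389 - 2.92 = 5.6189 eV

For alloy Z (φ₂ = 4.89 eV):
KE₂ = E - φ₂ = 8.5389 - 4.89 = 3.6489 eV

Difference:
ΔKE = KE₁ - KE₂ = 5.6189 - 3.6489 = 1.9700 eV

Note: The difference equals the difference in work functions: 4.89 - 2.92 = 1.97 eV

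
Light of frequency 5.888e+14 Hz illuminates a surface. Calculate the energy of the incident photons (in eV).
2.4351 eV

Using E = hf:

E = hf = (6.626×10⁻³⁴ J·s)(5.888e+14 Hz)
E = 2.4351 eV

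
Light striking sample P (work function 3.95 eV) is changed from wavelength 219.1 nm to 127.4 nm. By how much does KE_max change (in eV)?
4.0731 eV

Using Einstein's equation: KE_max = hc/λ - φ

For λ₁ = 219.1 nm:
KE₁ = hc/λ₁ - φ = 5.6588 - 3.95 = 1.7088 eV

For λ₂ = 127.4 nm:
KE₂ = hc/λ₂ - φ = 9.7319 - 3.95 = 5.7819 eV

Change in KE:
ΔKE = KE₂ - KE₁ = 5.7819 - 1.7088 = 4.0731 eV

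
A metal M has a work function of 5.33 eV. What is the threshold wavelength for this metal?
232.62 nm

The threshold wavelength is when the photon energy equals the work function:
hc/λ₀ = φ

Solving for λ₀:
λ₀ = hc/φ = (6.626×10⁻³⁴ J·s)(3×10⁸ m/s) / (5.33 eV × 1.602×10⁻¹⁹ J/eV)
λ₀ = 232.62 nm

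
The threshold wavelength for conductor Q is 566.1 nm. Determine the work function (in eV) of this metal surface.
2.19 eV

At the threshold wavelength, photon energy equals work function:
φ = hc/λ₀

Calculating:
φ = (6.626×10⁻³⁴ J·s)(3×10⁸ m/s) / (566.1×10⁻⁹ m)
φ = 2.19 eV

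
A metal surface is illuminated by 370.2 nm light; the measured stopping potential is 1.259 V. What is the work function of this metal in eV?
2.09 eV

The stopping potential gives the maximum kinetic energy: KE_max = eV_s = 1.259 eV

From Einstein's photoelectric equation: KE_max = hc/λ - φ
Rearranging: φ = hc/λ - KE_max

Calculate photon energy:
E_photon = hc/λ = (6.626×10⁻³⁴ J·s)(3×10⁸ m/s) / (370.2×10⁻⁹ m) = 3.3491 eV

Therefore:
φ = 3.3491 - 1.259 = 2.09 eV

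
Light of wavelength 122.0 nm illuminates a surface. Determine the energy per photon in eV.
10.1626 eV

Using E = hf = hc/λ:

E = hc/λ = (6.626×10⁻³⁴ J·s)(3×10⁸ m/s) / (122.0×10⁻⁹ m)
E = 10.1626 eV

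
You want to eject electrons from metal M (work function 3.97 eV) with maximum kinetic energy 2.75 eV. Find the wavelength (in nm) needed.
184.50 nm

From Einstein's equation: KE_max = hc/λ - φ

Rearranging for λ:
hc/λ = KE_max + φ
λ = hc/(KE_max + φ)

Required photon energy:
E_photon = KE_max + φ = 2.75 + 3.97 = 6.72 eV

Required wavelength:
λ = hc/E_photon = (6.626×10⁻³⁴)(3×10⁸) / (6.72 × 1.602×10⁻¹⁹)
λ = 184.50 nm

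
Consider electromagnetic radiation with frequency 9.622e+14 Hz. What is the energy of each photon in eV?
3.9793 eV

Using E = hf:

E = hf = (6.626×10⁻³⁴ J·s)(9.622e+14 Hz)
E = 3.9793 eV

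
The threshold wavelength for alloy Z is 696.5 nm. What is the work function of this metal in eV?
1.78 eV

At the threshold wavelength, photon energy equals work function:
φ = hc/λ₀

Calculating:
φ = (6.626×10⁻³⁴ J·s)(3×10⁸ m/s) / (696.5×10⁻⁹ m)
φ = 1.78 eV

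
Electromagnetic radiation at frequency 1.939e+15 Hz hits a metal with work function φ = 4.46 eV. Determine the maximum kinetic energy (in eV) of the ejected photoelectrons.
3.5591 eV

Using Einstein's photoelectric equation: KE_max = hf - φ

First, calculate the photon energy:
E_photon = hf = (6.626×10⁻³⁴ J·s)(1.939e+15 Hz)
E_photon = 8.0191 eV

Then, the maximum kinetic energy:
KE_max = E_photon - φ = 8.0191 eV - 4.46 eV = 3.5591 eV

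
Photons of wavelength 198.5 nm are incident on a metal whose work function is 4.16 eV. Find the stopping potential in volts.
2.0861 V

The stopping potential V_s satisfies: eV_s = KE_max

First, find KE_max using Einstein's equation:
E_photon = hc/λ = 6.2461 eV
KE_max = E_photon - φ = 6.2461 - 4.16 = 2.0861 eV

Since eV_s = KE_max:
V_s = KE_max/e = 2.0861 V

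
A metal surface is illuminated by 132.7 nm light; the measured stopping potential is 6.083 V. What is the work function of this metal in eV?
3.26 eV

The stopping potential gives the maximum kinetic energy: KE_max = eV_s = 6.083 eV

From Einstein's photoelectric equation: KE_max = hc/λ - φ
Rearranging: φ = hc/λ - KE_max

Calculate photon energy:
E_photon = hc/λ = (6.626×10⁻³⁴ J·s)(3×10⁸ m/s) / (132.7×10⁻⁹ m) = 9.3432 eV

Therefore:
φ = 9.3432 - 6.083 = 3.26 eV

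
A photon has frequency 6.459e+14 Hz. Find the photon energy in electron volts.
2.6712 eV

Using E = hf:

E = hf = (6.626×10⁻³⁴ J·s)(6.459e+14 Hz)
E = 2.6712 eV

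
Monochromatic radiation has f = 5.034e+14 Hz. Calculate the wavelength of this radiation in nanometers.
595.54 nm

Using the wave equation: c = fλ

Solving for wavelength:
λ = c/f = (3×10⁸ m/s) / (5.034e+14 Hz)
λ = 595.54 nm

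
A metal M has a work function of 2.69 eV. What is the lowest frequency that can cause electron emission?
6.5044e+14 Hz

The threshold frequency is when the photon energy equals the work function:
hf₀ = φ

Solving for f₀:
f₀ = φ/h = (2.69 eV × 1.602×10⁻¹⁹ J/eV) / (6.626×10⁻³⁴ J·s)
f₀ = 6.5044e+14 Hz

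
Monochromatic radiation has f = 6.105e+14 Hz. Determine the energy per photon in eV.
2.5248 eV

Using E = hf:

E = hf = (6.626×10⁻³⁴ J·s)(6.105e+14 Hz)
E = 2.5248 eV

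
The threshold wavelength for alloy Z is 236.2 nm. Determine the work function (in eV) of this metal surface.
5.25 eV

At the threshold wavelength, photon energy equals work function:
φ = hc/λ₀

Calculating:
φ = (6.626×10⁻³⁴ J·s)(3×10⁸ m/s) / (236.2×10⁻⁹ m)
φ = 5.25 eV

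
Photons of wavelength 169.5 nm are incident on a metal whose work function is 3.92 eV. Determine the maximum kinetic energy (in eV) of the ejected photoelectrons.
3.3947 eV

Using Einstein's photoelectric equation: KE_max = hf - φ = hc/λ - φ

First, calculate the photon energy:
E_photon = hc/λ = (6.626×10⁻³⁴ J·s)(3×10⁸ m/s) / (169.5×10⁻⁹ m)
E_photon = 7.3147 eV

Then, the maximum kinetic energy:
KE_max = E_photon - φ = 7.3147 eV - 3.92 eV = 3.3947 eV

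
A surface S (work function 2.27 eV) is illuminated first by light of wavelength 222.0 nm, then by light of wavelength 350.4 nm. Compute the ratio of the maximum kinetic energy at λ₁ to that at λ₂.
2.6135

Using Einstein's equation: KE_max = hc/λ - φ

For λ₁ = 222.0 nm:
E₁ = hc/λ₁ = 5.5849 eV
KE₁ = E₁ - φ = 5.5849 - 2.27 = 3.3149 eV

For λ₂ = 350.4 nm:
E₂ = hc/λ₂ = 3.5384 eV
KE₂ = E₂ - φ = 3.5384 - 2.27 = 1.2684 eV

Ratio: KE₁/KE₂ = 3.3149/1.2684 = 2.6135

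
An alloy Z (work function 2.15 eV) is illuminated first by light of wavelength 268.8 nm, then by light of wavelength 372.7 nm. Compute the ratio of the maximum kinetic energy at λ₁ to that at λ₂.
2.0928

Using Einstein's equation: KE_max = hc/λ - φ

For λ₁ = 268.8 nm:
E₁ = hc/λ₁ = 4.6125 eV
KE₁ = E₁ - φ = 4.6125 - 2.15 = 2.4625 eV

For λ₂ = 372.7 nm:
E₂ = hc/λ₂ = 3.3266 eV
KE₂ = E₂ - φ = 3.3266 - 2.15 = 1.1766 eV

Ratio: KE₁/KE₂ = 2.4625/1.1766 = 2.0928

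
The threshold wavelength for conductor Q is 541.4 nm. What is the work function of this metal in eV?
2.29 eV

At the threshold wavelength, photon energy equals work function:
φ = hc/λ₀

Calculating:
φ = (6.626×10⁻³⁴ J·s)(3×10⁸ m/s) / (541.4×10⁻⁹ m)
φ = 2.29 eV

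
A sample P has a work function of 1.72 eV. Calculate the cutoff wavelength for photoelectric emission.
720.84 nm

The threshold wavelength is when the photon energy equals the work function:
hc/λ₀ = φ

Solving for λ₀:
λ₀ = hc/φ = (6.626×10⁻³⁴ J·s)(3×10⁸ m/s) / (1.72 eV × 1.602×10⁻¹⁹ J/eV)
λ₀ = 720.84 nm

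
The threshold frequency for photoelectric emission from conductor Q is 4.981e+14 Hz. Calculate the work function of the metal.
2.06 eV

At the threshold frequency, photon energy equals work function:
φ = hf₀

Calculating:
φ = (6.626×10⁻³⁴ J·s)(4.981e+14 Hz)
φ = 2.06 eV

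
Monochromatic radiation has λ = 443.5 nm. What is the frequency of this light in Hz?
6.7597e+14 Hz

Using the wave equation: c = fλ

Solving for frequency:
f = c/λ = (3×10⁸ m/s) / (443.5×10⁻⁹ m)
f = 6.7597e+14 Hz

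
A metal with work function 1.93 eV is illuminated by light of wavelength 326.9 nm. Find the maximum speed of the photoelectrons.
8.0947e+05 m/s

First, find the maximum kinetic energy:
E_photon = hc/λ = 3.7927 eV
KE_max = E_photon - φ = 3.7927 - 1.93 = 1.8627 eV

Convert to Joules: KE_max = 1.8627 × 1.602×10⁻¹⁹ J = 2.9844e-19 J

Then use KE = ½mv² to find velocity:
v = √(2·KE/m) = √(2 × 2.9844e-19 J / 9.109e-31 kg)
v = 8.0947e+05 m/s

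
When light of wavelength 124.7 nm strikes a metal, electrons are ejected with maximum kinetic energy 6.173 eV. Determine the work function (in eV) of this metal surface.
3.77 eV

From Einstein's photoelectric equation: KE_max = hf - φ = hc/λ - φ

Rearranging for φ:
φ = hc/λ - KE_max

Calculate photon energy:
E_photon = hc/λ = 9.9426 eV

Therefore:
φ = 9.9426 - 6.173 = 3.77 eV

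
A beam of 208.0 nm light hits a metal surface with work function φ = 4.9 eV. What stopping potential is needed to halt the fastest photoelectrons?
1.0608 V

The stopping potential V_s satisfies: eV_s = KE_max

First, find KE_max using Einstein's equation:
E_photon = hc/λ = 5.9608 eV
KE_max = E_photon - φ = 5.9608 - 4.9 = 1.0608 eV

Since eV_s = KE_max:
V_s = KE_max/e = 1.0608 V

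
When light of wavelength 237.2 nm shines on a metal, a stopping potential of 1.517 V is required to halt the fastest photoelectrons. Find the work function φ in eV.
3.71 eV

The stopping potential gives the maximum kinetic energy: KE_max = eV_s = 1.517 eV

From Einstein's photoelectric equation: KE_max = hc/λ - φ
Rearranging: φ = hc/λ - KE_max

Calculate photon energy:
E_photon = hc/λ = (6.626×10⁻³⁴ J·s)(3×10⁸ m/s) / (237.2×10⁻⁹ m) = 5.2270 eV

Therefore:
φ = 5.2270 - 1.517 = 3.71 eV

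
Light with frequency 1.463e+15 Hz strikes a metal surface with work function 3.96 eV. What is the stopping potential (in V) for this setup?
2.0905 V

The stopping potential V_s satisfies: eV_s = KE_max

First, find KE_max using Einstein's equation:
E_photon = hf = (6.626×10⁻³⁴ J·s)(1.463e+15 Hz) = 6.0505 eV
KE_max = E_photon - φ = 6.0505 - 3.96 = 2.0905 eV

Since eV_s = KE_max:
V_s = KE_max/e = 2.0905 V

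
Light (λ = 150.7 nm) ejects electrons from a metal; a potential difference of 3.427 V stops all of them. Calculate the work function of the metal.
4.80 eV

The stopping potential gives the maximum kinetic energy: KE_max = eV_s = 3.427 eV

From Einstein's photoelectric equation: KE_max = hc/λ - φ
Rearranging: φ = hc/λ - KE_max

Calculate photon energy:
E_photon = hc/λ = (6.626×10⁻³⁴ J·s)(3×10⁸ m/s) / (150.7×10⁻⁹ m) = 8.2272 eV

Therefore:
φ = 8.2272 - 3.427 = 4.80 eV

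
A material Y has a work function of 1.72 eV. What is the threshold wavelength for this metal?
720.84 nm

The threshold wavelength is when the photon energy equals the work function:
hc/λ₀ = φ

Solving for λ₀:
λ₀ = hc/φ = (6.626×10⁻³⁴ J·s)(3×10⁸ m/s) / (1.72 eV × 1.602×10⁻¹⁹ J/eV)
λ₀ = 720.84 nm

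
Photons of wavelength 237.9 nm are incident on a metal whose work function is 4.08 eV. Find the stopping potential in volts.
1.1316 V

The stopping potential V_s satisfies: eV_s = KE_max

First, find KE_max using Einstein's equation:
E_photon = hc/λ = 5.2116 eV
KE_max = E_photon - φ = 5.2116 - 4.08 = 1.1316 eV

Since eV_s = KE_max:
V_s = KE_max/e = 1.1316 V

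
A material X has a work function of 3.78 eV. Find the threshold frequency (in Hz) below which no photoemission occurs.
9.1400e+14 Hz

The threshold frequency is when the photon energy equals the work function:
hf₀ = φ

Solving for f₀:
f₀ = φ/h = (3.78 eV × 1.602×10⁻¹⁹ J/eV) / (6.626×10⁻³⁴ J·s)
f₀ = 9.1400e+14 Hz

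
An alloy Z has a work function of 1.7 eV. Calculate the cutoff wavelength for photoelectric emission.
729.32 nm

The threshold wavelength is when the photon energy equals the work function:
hc/λ₀ = φ

Solving for λ₀:
λ₀ = hc/φ = (6.626×10⁻³⁴ J·s)(3×10⁸ m/s) / (1.7 eV × 1.602×10⁻¹⁹ J/eV)
λ₀ = 729.32 nm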